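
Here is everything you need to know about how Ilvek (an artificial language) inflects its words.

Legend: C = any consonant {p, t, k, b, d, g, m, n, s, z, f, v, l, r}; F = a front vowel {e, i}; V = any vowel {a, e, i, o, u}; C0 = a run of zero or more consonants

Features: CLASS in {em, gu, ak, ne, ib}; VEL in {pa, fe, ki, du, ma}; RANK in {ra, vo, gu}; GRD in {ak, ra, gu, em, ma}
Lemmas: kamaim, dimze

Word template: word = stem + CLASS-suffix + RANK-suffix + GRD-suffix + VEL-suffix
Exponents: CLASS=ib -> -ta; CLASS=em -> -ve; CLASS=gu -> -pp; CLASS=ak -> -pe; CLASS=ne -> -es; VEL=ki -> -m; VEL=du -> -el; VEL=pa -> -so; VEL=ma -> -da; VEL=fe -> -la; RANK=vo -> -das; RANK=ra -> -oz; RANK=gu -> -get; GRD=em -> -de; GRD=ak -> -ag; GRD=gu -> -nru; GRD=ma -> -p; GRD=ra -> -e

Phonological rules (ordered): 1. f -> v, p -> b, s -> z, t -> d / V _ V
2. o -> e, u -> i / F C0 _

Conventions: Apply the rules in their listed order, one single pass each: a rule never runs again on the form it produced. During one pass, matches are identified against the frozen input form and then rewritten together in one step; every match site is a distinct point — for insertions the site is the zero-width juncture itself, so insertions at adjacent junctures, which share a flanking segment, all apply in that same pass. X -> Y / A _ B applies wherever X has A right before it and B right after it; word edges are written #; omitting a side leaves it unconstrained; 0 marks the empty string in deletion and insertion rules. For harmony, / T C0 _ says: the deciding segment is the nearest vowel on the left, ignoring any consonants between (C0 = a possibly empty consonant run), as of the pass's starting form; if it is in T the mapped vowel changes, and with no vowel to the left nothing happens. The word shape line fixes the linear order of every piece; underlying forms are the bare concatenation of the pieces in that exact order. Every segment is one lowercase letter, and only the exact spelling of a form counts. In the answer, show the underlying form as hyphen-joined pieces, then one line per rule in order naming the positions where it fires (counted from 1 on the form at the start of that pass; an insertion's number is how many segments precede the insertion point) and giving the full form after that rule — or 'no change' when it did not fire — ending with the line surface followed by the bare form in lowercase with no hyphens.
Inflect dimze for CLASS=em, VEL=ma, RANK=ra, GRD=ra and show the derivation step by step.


underlying: dimze-ve-oz-e-da
1. f -> v, p -> b, s -> z, t -> d / V _ V: no change
2. o -> e, u -> i / F C0 _: fires at position(s) 8: dimzeveezeda
surface: dimzeveezeda


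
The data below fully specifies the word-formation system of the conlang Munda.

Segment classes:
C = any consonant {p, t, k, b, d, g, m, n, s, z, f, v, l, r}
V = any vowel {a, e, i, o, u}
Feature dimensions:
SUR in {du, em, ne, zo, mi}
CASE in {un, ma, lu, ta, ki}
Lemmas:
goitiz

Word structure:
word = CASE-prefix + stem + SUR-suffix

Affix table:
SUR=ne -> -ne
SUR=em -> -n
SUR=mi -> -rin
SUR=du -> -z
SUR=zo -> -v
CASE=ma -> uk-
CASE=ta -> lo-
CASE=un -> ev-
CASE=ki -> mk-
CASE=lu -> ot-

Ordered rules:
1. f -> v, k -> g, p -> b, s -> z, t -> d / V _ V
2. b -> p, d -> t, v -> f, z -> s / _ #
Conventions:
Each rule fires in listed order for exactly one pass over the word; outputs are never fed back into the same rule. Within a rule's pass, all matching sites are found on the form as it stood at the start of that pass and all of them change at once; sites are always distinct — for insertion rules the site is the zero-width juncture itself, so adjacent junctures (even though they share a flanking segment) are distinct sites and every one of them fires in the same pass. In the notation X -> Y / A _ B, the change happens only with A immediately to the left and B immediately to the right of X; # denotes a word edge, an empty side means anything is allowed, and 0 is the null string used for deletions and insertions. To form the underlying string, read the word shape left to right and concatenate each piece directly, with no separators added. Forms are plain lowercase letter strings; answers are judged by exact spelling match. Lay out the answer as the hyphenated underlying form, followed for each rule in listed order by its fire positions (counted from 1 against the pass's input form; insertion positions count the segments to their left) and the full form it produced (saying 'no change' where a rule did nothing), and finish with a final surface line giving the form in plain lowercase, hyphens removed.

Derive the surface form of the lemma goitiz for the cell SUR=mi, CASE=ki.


underlying: mk-goitiz-rin
1. f -> v, k -> g, p -> b, s -> z, t -> d / V _ V: fires at position(s) 6: mkgoidizrin
2. b -> p, d -> t, v -> f, z -> s / _ #: no change
surface: mkgoidizrin


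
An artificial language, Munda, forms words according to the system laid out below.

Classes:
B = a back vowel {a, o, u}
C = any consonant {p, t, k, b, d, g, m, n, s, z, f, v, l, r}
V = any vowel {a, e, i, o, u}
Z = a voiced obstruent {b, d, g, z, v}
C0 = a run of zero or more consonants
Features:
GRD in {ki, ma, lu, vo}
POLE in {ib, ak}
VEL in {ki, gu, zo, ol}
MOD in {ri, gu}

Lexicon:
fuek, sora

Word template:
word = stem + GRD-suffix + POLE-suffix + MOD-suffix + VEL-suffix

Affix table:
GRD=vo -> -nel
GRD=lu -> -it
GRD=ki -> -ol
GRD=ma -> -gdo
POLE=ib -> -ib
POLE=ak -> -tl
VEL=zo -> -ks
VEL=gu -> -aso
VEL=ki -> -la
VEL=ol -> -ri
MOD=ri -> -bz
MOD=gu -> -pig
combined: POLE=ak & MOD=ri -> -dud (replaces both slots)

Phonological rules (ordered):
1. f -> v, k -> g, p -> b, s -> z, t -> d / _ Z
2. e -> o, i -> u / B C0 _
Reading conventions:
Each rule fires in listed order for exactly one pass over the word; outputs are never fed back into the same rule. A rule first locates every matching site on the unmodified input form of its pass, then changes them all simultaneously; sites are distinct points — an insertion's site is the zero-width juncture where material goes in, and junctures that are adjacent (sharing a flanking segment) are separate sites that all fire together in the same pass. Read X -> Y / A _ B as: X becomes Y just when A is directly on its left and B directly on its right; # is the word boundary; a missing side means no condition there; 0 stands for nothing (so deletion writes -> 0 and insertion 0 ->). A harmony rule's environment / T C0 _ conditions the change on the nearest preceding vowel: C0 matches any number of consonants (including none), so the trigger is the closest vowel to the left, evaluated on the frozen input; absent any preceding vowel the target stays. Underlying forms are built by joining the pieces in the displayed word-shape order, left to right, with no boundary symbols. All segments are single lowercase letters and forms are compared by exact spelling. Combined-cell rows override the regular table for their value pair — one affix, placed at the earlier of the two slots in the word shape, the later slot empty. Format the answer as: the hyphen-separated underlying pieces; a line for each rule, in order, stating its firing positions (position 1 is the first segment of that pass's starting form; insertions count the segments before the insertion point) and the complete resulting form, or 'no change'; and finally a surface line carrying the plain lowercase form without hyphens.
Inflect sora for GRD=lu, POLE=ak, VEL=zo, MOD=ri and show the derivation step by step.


underlying: sora-it-dud-ks
1. f -> v, k -> g, p -> b, s -> z, t -> d / _ Z: fires at position(s) 6: soraiddudks
2. e -> o, i -> u / B C0 _: fires at position(s) 5: sorauddudks
surface: sorauddudks


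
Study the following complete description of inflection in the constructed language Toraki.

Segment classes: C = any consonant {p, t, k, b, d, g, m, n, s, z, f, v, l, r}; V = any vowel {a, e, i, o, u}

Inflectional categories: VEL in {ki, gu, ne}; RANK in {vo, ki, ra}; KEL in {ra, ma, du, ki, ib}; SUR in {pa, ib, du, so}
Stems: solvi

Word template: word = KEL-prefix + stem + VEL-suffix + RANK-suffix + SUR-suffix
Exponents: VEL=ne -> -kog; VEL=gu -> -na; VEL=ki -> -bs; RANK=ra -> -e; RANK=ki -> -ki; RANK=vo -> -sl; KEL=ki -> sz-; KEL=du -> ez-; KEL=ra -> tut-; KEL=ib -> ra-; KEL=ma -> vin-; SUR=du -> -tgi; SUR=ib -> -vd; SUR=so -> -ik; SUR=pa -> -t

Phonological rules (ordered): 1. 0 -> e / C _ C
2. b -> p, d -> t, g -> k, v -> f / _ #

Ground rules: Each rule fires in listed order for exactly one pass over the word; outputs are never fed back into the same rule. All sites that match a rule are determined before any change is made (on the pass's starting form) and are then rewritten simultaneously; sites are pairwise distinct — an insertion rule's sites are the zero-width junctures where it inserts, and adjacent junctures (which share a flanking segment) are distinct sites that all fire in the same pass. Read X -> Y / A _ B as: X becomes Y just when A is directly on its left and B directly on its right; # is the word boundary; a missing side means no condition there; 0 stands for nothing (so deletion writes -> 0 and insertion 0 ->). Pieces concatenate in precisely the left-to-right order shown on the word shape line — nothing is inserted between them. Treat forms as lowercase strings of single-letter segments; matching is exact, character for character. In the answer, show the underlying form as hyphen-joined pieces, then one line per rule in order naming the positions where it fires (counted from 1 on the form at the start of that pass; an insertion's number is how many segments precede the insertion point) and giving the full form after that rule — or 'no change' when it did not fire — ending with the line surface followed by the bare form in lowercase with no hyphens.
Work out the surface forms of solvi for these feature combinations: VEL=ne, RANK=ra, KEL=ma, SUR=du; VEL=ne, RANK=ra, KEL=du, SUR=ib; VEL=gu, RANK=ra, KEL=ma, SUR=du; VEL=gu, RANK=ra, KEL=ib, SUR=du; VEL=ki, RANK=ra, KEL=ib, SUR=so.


cell VEL=ne, RANK=ra, KEL=ma, SUR=du:
underlying: vin-solvi-kog-e-tgi
1. 0 -> e / C _ C: inserts after position(s) 3, 6, 13: vinesolevikogetegi
2. b -> p, d -> t, g -> k, v -> f / _ #: no change
surface: vinesolevikogetegi

cell VEL=ne, RANK=ra, KEL=du, SUR=ib:
underlying: ez-solvi-kog-e-vd
1. 0 -> e / C _ C: inserts after position(s) 2, 5, 12: ezesolevikogeved
2. b -> p, d -> t, g -> k, v -> f / _ #: fires at position(s) 16: ezesolevikogevet
surface: ezesolevikogevet

cell VEL=gu, RANK=ra, KEL=ma, SUR=du:
underlying: vin-solvi-na-e-tgi
1. 0 -> e / C _ C: inserts after position(s) 3, 6, 12: vinesolevinaetegi
2. b -> p, d -> t, g -> k, v -> f / _ #: no change
surface: vinesolevinaetegi

cell VEL=gu, RANK=ra, KEL=ib, SUR=du:
underlying: ra-solvi-na-e-tgi
1. 0 -> e / C _ C: inserts after position(s) 5, 11: rasolevinaetegi
2. b -> p, d -> t, g -> k, v -> f / _ #: no change
surface: rasolevinaetegi

cell VEL=ki, RANK=ra, KEL=ib, SUR=so:
underlying: ra-solvi-bs-e-ik
1. 0 -> e / C _ C: inserts after position(s) 5, 8: rasolevibeseik
2. b -> p, d -> t, g -> k, v -> f / _ #: no change
surface: rasolevibeseik


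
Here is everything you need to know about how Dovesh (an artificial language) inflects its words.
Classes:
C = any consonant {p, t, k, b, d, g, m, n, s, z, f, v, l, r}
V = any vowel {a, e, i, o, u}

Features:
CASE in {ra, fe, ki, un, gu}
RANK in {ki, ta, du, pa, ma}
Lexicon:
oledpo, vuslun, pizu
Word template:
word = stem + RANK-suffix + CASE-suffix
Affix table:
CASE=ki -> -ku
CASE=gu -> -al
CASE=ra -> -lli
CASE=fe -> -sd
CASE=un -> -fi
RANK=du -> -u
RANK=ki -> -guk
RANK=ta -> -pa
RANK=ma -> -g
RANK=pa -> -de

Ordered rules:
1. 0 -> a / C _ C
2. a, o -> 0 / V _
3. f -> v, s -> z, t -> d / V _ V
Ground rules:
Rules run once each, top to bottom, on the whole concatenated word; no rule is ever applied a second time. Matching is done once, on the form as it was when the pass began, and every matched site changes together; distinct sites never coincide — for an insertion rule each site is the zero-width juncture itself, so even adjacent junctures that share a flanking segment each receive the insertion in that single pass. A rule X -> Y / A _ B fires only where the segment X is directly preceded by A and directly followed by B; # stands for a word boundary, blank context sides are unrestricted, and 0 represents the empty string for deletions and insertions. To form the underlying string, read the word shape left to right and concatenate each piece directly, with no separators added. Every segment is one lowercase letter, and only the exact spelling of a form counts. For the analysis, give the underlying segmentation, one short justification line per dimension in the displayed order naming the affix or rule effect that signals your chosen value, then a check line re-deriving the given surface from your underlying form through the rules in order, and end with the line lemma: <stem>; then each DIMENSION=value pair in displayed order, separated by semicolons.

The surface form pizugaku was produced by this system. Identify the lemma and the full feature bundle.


underlying: pizu-g-ku
CASE=ki - signalled by the affix -ku
RANK=ma - signalled by the affix -g
check: pizugku -> pizugaku -> pizugaku -> pizugaku
lemma: pizu; CASE=ki; RANK=ma


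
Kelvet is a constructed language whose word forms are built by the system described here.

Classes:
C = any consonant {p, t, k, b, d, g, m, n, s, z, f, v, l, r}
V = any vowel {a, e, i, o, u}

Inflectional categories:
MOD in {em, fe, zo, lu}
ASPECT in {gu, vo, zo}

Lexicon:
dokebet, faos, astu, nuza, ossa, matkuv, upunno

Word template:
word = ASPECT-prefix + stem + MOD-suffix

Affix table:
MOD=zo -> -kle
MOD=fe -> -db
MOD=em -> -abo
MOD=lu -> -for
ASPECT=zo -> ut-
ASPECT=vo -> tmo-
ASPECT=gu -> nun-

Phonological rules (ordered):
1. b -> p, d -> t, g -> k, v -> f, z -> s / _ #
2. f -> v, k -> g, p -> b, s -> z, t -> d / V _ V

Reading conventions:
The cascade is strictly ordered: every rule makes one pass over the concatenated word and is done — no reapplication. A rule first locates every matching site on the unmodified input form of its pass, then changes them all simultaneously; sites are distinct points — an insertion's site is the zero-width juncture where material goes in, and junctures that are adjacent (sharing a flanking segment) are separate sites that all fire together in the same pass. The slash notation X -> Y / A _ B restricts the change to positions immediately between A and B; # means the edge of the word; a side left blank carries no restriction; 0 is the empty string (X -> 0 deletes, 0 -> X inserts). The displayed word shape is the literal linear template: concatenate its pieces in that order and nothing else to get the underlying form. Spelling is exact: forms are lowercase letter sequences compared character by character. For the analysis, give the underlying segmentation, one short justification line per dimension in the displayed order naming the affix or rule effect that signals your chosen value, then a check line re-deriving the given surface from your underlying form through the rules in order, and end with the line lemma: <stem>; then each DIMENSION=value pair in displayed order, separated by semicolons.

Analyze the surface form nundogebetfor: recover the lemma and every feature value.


underlying: nun-dokebet-for
MOD=lu - signalled by the affix -for
ASPECT=gu - signalled by the affix nun-
check: nundokebetfor -> nundokebetfor -> nundogebetfor
lemma: dokebet; MOD=lu; ASPECT=gu


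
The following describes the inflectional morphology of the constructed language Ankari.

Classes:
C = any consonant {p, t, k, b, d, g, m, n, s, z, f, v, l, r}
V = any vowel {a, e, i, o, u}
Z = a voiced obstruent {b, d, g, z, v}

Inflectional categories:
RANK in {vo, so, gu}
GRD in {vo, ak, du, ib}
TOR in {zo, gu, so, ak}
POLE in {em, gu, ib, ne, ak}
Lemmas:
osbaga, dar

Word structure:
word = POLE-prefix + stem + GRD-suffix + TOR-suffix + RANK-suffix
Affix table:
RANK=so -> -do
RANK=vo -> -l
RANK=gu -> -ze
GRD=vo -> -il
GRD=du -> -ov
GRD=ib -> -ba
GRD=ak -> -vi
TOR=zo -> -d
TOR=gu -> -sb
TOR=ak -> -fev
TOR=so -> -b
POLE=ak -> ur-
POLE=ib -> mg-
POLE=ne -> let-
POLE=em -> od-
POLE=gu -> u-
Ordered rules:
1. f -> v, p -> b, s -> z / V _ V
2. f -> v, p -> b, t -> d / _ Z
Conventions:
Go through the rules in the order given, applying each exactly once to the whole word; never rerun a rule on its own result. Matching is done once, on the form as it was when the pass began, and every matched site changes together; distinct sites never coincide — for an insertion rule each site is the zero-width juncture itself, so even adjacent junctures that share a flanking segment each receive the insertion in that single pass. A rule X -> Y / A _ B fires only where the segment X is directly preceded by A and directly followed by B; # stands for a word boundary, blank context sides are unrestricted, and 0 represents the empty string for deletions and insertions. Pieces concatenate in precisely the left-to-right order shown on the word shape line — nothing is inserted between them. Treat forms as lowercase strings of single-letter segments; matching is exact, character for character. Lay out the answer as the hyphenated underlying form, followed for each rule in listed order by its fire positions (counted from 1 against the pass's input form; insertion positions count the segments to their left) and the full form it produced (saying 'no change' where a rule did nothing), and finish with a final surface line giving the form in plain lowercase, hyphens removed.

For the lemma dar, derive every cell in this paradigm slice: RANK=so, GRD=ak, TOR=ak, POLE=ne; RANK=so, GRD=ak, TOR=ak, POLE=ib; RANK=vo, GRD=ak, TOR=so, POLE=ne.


cell RANK=so, GRD=ak, TOR=ak, POLE=ne:
underlying: let-dar-vi-fev-do
1. f -> v, p -> b, s -> z / V _ V: fires at position(s) 9: letdarvivevdo
2. f -> v, p -> b, t -> d / _ Z: fires at position(s) 3: leddarvivevdo
surface: leddarvivevdo

cell RANK=so, GRD=ak, TOR=ak, POLE=ib:
underlying: mg-dar-vi-fev-do
1. f -> v, p -> b, s -> z / V _ V: fires at position(s) 8: mgdarvivevdo
2. f -> v, p -> b, t -> d / _ Z: no change
surface: mgdarvivevdo

cell RANK=vo, GRD=ak, TOR=so, POLE=ne:
underlying: let-dar-vi-b-l
1. f -> v, p -> b, s -> z / V _ V: no change
2. f -> v, p -> b, t -> d / _ Z: fires at position(s) 3: leddarvibl
surface: leddarvibl


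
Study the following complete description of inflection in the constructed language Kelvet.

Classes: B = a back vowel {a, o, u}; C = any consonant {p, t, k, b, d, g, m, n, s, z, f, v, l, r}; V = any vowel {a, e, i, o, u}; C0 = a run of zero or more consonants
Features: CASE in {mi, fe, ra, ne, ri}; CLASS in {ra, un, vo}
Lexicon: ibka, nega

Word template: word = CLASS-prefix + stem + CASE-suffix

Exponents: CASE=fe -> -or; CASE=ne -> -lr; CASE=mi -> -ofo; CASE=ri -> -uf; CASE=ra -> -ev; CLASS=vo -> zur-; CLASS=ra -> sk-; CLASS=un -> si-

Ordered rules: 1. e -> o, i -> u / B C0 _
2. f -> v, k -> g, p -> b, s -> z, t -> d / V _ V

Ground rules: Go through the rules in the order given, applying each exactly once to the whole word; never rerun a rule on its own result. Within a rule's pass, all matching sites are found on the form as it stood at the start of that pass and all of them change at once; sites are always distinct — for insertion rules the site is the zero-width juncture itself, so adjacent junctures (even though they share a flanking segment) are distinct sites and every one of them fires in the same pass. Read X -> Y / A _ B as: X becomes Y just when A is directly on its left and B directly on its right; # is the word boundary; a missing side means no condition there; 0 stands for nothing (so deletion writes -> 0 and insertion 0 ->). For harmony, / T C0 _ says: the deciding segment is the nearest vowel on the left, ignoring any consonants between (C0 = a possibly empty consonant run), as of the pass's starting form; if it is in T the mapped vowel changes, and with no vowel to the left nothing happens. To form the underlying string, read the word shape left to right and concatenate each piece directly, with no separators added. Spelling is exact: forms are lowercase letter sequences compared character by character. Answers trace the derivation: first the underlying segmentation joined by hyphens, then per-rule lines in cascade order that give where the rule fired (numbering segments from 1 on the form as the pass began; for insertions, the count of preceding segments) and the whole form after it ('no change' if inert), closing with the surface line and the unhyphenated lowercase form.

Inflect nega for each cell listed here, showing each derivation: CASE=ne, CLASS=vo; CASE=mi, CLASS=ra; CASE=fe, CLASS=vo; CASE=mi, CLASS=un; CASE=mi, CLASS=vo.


cell CASE=ne, CLASS=vo:
underlying: zur-nega-lr
1. e -> o, i -> u / B C0 _: fires at position(s) 5: zurnogalr
2. f -> v, k -> g, p -> b, s -> z, t -> d / V _ V: no change
surface: zurnogalr

cell CASE=mi, CLASS=ra:
underlying: sk-nega-ofo
1. e -> o, i -> u / B C0 _: no change
2. f -> v, k -> g, p -> b, s -> z, t -> d / V _ V: fires at position(s) 8: sknegaovo
surface: sknegaovo

cell CASE=fe, CLASS=vo:
underlying: zur-nega-or
1. e -> o, i -> u / B C0 _: fires at position(s) 5: zurnogaor
2. f -> v, k -> g, p -> b, s -> z, t -> d / V _ V: no change
surface: zurnogaor

cell CASE=mi, CLASS=un:
underlying: si-nega-ofo
1. e -> o, i -> u / B C0 _: no change
2. f -> v, k -> g, p -> b, s -> z, t -> d / V _ V: fires at position(s) 8: sinegaovo
surface: sinegaovo

cell CASE=mi, CLASS=vo:
underlying: zur-nega-ofo
1. e -> o, i -> u / B C0 _: fires at position(s) 5: zurnogaofo
2. f -> v, k -> g, p -> b, s -> z, t -> d / V _ V: fires at position(s) 9: zurnogaovo
surface: zurnogaovo


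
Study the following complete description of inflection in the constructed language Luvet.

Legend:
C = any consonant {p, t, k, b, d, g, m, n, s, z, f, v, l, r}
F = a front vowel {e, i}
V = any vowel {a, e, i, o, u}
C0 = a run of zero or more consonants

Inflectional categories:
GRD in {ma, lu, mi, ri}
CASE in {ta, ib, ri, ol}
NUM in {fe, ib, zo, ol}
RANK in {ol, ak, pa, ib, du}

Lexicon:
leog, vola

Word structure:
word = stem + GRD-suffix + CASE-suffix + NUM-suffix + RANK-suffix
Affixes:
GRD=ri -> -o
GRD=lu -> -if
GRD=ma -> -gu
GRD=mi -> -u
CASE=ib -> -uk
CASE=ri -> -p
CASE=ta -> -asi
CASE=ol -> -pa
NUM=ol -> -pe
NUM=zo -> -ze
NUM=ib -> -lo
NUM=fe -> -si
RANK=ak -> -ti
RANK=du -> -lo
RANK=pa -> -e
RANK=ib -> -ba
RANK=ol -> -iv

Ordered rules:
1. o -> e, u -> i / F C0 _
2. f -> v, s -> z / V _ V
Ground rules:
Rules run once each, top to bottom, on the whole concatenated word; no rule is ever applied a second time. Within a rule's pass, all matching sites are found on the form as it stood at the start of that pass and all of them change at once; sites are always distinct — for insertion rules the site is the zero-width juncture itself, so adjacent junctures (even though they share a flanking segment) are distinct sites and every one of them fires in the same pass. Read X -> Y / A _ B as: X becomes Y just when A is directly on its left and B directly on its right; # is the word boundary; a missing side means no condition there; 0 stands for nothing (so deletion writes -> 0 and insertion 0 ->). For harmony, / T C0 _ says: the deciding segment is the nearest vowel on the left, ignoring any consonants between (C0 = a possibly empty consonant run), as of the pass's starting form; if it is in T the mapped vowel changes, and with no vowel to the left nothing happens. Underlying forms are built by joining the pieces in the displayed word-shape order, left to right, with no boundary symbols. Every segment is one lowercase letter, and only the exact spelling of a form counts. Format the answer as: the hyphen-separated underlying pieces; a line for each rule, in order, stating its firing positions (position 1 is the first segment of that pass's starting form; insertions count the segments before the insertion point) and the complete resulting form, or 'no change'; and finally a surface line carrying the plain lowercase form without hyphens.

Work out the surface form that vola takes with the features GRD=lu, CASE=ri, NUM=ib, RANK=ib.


underlying: vola-if-p-lo-ba
1. o -> e, u -> i / F C0 _: fires at position(s) 9: volaifpleba
2. f -> v, s -> z / V _ V: no change
surface: volaifpleba


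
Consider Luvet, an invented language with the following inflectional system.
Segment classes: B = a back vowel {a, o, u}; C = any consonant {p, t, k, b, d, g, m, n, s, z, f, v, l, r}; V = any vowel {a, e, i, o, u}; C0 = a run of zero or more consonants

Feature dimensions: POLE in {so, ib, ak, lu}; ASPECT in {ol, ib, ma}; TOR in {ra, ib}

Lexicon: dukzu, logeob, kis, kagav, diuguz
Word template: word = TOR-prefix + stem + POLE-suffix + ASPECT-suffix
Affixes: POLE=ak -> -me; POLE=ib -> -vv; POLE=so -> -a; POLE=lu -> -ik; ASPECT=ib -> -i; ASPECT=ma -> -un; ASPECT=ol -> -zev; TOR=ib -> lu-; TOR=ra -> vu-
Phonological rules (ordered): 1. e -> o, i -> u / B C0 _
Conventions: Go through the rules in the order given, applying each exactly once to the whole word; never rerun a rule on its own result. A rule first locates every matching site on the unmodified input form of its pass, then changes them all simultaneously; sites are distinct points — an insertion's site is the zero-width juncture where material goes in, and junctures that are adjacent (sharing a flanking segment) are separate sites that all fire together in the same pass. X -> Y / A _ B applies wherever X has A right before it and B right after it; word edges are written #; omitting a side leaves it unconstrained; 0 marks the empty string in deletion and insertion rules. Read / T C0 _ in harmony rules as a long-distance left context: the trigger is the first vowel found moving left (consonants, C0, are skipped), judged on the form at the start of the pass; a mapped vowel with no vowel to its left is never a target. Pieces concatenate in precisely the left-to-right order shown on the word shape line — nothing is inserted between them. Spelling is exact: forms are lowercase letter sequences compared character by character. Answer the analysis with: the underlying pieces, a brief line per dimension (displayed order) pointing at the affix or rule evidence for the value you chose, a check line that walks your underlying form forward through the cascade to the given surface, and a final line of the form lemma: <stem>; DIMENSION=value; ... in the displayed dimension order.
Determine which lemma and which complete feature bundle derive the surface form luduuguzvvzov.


underlying: lu-diuguz-vv-zev
POLE=ib - signalled by the affix -vv
ASPECT=ol - signalled by the affix -zev
TOR=ib - signalled by the affix lu-
check: ludiuguzvvzev -> luduuguzvvzov
lemma: diuguz; POLE=ib; ASPECT=ol; TOR=ib


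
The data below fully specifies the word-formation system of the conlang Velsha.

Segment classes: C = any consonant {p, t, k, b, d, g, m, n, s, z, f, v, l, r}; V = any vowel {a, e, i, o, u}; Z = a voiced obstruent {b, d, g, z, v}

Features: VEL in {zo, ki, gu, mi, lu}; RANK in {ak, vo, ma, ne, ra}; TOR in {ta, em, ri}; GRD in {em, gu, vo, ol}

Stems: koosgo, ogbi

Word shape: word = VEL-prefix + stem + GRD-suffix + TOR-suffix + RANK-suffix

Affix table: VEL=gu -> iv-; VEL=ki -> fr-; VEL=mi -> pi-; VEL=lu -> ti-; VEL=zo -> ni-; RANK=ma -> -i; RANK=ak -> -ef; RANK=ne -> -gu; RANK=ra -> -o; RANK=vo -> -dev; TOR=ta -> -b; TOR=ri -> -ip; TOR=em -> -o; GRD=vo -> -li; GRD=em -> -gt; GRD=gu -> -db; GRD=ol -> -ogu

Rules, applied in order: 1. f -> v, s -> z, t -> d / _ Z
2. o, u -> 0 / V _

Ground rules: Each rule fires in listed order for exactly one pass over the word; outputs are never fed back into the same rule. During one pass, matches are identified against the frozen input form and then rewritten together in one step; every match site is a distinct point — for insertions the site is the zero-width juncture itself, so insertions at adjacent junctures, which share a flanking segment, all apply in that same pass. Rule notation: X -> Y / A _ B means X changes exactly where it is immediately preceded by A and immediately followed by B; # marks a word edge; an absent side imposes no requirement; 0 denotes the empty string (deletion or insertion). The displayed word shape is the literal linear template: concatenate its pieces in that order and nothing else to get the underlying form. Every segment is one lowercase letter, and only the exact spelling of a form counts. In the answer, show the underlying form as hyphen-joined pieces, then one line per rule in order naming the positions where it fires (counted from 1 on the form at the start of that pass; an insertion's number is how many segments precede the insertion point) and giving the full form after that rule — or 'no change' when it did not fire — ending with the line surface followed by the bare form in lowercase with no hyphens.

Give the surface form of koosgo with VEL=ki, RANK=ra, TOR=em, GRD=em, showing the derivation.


underlying: fr-koosgo-gt-o-o
1. f -> v, s -> z, t -> d / _ Z: fires at position(s) 6: frkoozgogtoo
2. o, u -> 0 / V _: fires at position(s) 5, 12: frkozgogto
surface: frkozgogto


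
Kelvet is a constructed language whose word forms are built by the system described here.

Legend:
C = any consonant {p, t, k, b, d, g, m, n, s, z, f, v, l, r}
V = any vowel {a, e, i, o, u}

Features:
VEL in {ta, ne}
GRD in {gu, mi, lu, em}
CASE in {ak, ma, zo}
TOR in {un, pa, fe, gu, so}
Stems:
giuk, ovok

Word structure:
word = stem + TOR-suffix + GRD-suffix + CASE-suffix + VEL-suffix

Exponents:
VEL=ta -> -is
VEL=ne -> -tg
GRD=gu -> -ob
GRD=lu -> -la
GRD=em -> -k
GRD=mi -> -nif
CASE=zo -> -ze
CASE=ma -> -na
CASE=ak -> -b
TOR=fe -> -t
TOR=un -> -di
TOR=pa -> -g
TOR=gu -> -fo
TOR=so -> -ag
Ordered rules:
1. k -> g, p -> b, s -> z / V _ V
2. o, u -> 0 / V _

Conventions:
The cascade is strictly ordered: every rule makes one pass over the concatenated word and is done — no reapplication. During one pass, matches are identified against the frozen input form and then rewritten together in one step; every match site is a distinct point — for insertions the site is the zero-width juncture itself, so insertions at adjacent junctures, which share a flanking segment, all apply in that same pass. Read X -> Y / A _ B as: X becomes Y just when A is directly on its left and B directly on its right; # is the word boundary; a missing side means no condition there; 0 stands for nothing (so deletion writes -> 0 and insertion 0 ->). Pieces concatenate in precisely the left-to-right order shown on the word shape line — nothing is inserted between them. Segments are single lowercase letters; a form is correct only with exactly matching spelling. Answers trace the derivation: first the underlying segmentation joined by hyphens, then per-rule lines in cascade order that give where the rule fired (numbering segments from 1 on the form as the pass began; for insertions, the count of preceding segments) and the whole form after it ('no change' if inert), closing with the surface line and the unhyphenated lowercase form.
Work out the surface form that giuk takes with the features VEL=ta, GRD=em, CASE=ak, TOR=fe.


underlying: giuk-t-k-b-is
1. k -> g, p -> b, s -> z / V _ V: no change
2. o, u -> 0 / V _: fires at position(s) 3: giktkbis
surface: giktkbis


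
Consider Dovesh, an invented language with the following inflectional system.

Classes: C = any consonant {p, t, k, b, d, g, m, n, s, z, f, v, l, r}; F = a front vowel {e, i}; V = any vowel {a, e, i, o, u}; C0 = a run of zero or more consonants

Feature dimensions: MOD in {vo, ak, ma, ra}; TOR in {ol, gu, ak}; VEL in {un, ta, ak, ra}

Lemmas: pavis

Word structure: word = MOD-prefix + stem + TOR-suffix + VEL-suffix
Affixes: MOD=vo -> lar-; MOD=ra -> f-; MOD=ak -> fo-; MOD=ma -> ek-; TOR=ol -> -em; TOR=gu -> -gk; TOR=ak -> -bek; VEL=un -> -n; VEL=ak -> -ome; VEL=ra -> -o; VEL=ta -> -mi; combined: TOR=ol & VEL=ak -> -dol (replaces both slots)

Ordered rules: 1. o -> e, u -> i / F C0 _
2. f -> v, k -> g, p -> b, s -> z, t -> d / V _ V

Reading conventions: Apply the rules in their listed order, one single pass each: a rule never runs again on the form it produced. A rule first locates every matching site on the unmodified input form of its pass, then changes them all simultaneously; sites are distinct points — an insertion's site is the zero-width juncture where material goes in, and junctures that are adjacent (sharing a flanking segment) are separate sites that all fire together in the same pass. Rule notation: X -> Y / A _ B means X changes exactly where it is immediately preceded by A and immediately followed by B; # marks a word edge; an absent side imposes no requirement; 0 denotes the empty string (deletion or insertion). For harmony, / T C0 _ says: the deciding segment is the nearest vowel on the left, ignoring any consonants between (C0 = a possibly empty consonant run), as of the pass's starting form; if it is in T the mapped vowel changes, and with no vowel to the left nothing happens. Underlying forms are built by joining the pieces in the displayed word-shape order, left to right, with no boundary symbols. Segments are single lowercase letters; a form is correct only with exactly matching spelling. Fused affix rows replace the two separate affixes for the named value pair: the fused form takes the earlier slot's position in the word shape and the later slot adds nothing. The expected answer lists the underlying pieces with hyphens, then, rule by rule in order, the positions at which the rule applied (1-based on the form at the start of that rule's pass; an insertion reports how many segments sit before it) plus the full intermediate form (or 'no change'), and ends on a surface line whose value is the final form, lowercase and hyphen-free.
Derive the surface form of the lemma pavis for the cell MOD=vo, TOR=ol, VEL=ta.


underlying: lar-pavis-em-mi
1. o -> e, u -> i / F C0 _: no change
2. f -> v, k -> g, p -> b, s -> z, t -> d / V _ V: fires at position(s) 8: larpavizemmi
surface: larpavizemmi


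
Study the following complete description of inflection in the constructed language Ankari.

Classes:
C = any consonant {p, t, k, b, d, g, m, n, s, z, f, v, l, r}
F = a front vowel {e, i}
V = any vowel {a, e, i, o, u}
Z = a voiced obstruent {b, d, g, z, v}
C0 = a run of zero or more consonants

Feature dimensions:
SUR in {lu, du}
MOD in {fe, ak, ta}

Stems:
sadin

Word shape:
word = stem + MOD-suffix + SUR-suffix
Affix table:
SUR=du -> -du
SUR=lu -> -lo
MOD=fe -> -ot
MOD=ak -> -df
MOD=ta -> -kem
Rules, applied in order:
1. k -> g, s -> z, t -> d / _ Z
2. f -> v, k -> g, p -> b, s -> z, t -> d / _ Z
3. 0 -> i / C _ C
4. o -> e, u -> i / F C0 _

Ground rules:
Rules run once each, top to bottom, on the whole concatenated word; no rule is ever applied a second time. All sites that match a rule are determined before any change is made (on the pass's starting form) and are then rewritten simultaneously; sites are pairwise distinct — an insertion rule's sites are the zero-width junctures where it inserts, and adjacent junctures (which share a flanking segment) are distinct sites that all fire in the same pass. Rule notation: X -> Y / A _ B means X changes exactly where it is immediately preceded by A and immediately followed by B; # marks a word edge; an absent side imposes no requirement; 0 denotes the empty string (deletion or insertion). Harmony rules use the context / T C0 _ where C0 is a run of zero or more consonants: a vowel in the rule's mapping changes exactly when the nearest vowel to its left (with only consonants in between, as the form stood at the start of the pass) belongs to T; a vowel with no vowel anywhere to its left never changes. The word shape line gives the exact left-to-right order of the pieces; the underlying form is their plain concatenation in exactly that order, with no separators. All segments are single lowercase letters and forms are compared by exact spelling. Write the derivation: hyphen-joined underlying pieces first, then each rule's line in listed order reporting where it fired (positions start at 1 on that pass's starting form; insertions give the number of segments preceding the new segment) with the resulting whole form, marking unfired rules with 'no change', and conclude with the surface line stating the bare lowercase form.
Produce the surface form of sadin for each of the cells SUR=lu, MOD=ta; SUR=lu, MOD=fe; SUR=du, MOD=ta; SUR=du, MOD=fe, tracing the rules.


cell SUR=lu, MOD=ta:
underlying: sadin-kem-lo
1. k -> g, s -> z, t -> d / _ Z: no change
2. f -> v, k -> g, p -> b, s -> z, t -> d / _ Z: no change
3. 0 -> i / C _ C: inserts after position(s) 5, 8: sadinikemilo
4. o -> e, u -> i / F C0 _: fires at position(s) 12: sadinikemile
surface: sadinikemile

cell SUR=lu, MOD=fe:
underlying: sadin-ot-lo
1. k -> g, s -> z, t -> d / _ Z: no change
2. f -> v, k -> g, p -> b, s -> z, t -> d / _ Z: no change
3. 0 -> i / C _ C: inserts after position(s) 7: sadinotilo
4. o -> e, u -> i / F C0 _: fires at position(s) 6, 10: sadinetile
surface: sadinetile

cell SUR=du, MOD=ta:
underlying: sadin-kem-du
1. k -> g, s -> z, t -> d / _ Z: no change
2. f -> v, k -> g, p -> b, s -> z, t -> d / _ Z: no change
3. 0 -> i / C _ C: inserts after position(s) 5, 8: sadinikemidu
4. o -> e, u -> i / F C0 _: fires at position(s) 12: sadinikemidi
surface: sadinikemidi

cell SUR=du, MOD=fe:
underlying: sadin-ot-du
1. k -> g, s -> z, t -> d / _ Z: fires at position(s) 7: sadinoddu
2. f -> v, k -> g, p -> b, s -> z, t -> d / _ Z: no change
3. 0 -> i / C _ C: inserts after position(s) 7: sadinodidu
4. o -> e, u -> i / F C0 _: fires at position(s) 6, 10: sadinedidi
surface: sadinedidi


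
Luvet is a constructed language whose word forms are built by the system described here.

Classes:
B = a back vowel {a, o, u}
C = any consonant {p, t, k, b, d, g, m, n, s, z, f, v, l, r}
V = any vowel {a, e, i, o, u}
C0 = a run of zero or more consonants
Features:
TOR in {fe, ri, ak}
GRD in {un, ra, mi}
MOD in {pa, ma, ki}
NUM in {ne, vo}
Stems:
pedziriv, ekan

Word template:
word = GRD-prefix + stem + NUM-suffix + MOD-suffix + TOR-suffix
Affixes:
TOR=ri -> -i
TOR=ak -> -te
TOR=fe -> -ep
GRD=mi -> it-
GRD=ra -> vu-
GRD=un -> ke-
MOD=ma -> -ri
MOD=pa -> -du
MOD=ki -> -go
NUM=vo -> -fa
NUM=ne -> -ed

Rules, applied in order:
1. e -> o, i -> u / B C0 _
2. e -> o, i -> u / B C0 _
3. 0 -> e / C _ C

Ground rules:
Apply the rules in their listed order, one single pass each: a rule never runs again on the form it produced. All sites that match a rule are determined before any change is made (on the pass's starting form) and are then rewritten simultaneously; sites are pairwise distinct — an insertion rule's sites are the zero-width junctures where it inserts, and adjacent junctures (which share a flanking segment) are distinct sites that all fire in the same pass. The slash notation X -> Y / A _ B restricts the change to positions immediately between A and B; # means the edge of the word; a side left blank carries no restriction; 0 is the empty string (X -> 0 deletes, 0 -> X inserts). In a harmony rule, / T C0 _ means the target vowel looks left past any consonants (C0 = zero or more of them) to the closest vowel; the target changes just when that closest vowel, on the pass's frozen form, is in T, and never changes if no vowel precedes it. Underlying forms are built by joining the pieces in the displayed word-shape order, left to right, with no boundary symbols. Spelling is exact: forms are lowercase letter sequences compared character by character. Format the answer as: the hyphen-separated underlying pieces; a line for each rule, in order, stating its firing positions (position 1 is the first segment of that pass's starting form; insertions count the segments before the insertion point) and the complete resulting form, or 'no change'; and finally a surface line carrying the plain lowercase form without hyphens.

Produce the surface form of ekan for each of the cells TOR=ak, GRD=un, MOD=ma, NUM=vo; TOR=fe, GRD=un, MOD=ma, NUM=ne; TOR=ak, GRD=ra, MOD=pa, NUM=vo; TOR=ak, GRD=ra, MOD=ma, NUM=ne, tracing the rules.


cell TOR=ak, GRD=un, MOD=ma, NUM=vo:
underlying: ke-ekan-fa-ri-te
1. e -> o, i -> u / B C0 _: fires at position(s) 10: keekanfarute
2. e -> o, i -> u / B C0 _: fires at position(s) 12: keekanfaruto
3. 0 -> e / C _ C: inserts after position(s) 6: keekanefaruto
surface: keekanefaruto

cell TOR=fe, GRD=un, MOD=ma, NUM=ne:
underlying: ke-ekan-ed-ri-ep
1. e -> o, i -> u / B C0 _: fires at position(s) 7: keekanodriep
2. e -> o, i -> u / B C0 _: fires at position(s) 10: keekanodruep
3. 0 -> e / C _ C: inserts after position(s) 8: keekanoderuep
surface: keekanoderuep

cell TOR=ak, GRD=ra, MOD=pa, NUM=vo:
underlying: vu-ekan-fa-du-te
1. e -> o, i -> u / B C0 _: fires at position(s) 3, 12: vuokanfaduto
2. e -> o, i -> u / B C0 _: no change
3. 0 -> e / C _ C: inserts after position(s) 6: vuokanefaduto
surface: vuokanefaduto

cell TOR=ak, GRD=ra, MOD=ma, NUM=ne:
underlying: vu-ekan-ed-ri-te
1. e -> o, i -> u / B C0 _: fires at position(s) 3, 7: vuokanodrite
2. e -> o, i -> u / B C0 _: fires at position(s) 10: vuokanodrute
3. 0 -> e / C _ C: inserts after position(s) 8: vuokanoderute
surface: vuokanoderute
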